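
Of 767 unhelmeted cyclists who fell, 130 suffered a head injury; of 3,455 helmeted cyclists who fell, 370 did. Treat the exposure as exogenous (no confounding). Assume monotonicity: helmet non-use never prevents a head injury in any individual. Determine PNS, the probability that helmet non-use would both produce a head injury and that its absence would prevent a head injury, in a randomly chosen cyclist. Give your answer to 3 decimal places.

PNS ≈ 0.062

p₁ = P(outcome | exposed) = 130/767 = 0.16949
p₀ = P(outcome | unexposed) = 370/3455 = 0.10709
Under exogeneity and monotonicity, PNS = p₁ − p₀.
PNS = 0.16949 − 0.10709 = 0.0624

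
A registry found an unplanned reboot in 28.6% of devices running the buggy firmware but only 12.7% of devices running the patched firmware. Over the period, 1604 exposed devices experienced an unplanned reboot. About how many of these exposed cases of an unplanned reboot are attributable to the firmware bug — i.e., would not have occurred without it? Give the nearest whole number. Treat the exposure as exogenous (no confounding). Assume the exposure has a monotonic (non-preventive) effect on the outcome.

about 892 cases

p₁ = 0.286, p₀ = 0.127.
PN = (p₁ − p₀)/p₁ = (0.286 − 0.127) / 0.286 ≈ 0.55594.
Attributable cases ≈ PN × (exposed cases) = 0.55594 × 1604 ≈ 891.73.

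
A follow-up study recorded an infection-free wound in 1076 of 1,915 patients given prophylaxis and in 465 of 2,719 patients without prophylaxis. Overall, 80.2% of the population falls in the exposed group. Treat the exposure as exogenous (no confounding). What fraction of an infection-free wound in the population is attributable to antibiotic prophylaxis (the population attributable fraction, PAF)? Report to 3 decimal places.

PAF ≈ 0.647

p₁ = P(outcome | exposed) = 1076/1915 = 0.56188
p₀ = P(outcome | unexposed) = 465/2719 = 0.17102
Overall risk P(Y=1) = π·p₁ + (1−π)·p₀ = 0.802×0.56188 + 0.198×0.17102 = 0.48449.
Under exogeneity, PAF = [P(Y=1) − p₀] / P(Y=1).
PAF = (0.48449 − 0.17102) / 0.48449 ≈ 0.6470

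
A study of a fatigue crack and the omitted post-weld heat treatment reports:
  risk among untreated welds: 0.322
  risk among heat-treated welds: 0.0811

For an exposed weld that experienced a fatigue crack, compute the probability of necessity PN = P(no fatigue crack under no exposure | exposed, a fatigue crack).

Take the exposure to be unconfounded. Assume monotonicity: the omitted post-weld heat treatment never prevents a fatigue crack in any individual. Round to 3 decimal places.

PN ≈ 0.748

Let p₁ = 0.322, p₀ = 0.0811.
Under exogeneity and monotonicity, PN = (p₁ − p₀) / p₁.
PN = (0.322 − 0.0811) / 0.322 = 0.2409 / 0.322 ≈ 0.7481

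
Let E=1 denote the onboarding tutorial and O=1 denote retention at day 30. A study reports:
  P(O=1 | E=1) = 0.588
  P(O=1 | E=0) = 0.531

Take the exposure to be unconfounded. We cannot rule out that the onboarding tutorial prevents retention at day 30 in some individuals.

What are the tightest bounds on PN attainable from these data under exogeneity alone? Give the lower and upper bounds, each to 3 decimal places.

0.097 ≤ PN ≤ 0.798

Let p₁ = 0.588, p₀ = 0.531.
Under exogeneity alone the bounds on PN are max{0,(p₁−p₀)/p₁} ≤ PN ≤ min{1,(1−p₀)/p₁}.
  lower = (p₁ − p₀)/p₁ = 0.057 / 0.588 ≈ 0.0969
  upper = min{1, (1 − p₀)/p₁} = 0.469 / 0.588 ≈ 0.7976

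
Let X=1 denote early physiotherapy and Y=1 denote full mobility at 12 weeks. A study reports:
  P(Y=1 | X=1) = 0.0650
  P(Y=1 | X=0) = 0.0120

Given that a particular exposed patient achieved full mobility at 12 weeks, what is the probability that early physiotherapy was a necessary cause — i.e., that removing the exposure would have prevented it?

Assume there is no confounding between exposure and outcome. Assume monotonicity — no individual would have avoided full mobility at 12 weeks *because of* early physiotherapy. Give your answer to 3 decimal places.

Let p₁ = 0.065, p₀ = 0.012.
Under exogeneity and monotonicity, PN = (p₁ − p₀) / p₁.
PN = (0.065 − 0.012) / 0.065 = 0.053 / 0.065 ≈ 0.8154

PN ≈ 0.815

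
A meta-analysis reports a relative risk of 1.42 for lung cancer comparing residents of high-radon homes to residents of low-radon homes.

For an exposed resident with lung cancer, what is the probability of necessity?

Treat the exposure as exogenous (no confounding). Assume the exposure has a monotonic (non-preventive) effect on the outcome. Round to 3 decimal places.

PN ≈ 0.296

Under exogeneity and monotonicity, PN = (RR − 1) / RR = 1 − 1/RR.
PN = (1.42 − 1) / 1.42 = 0.42 / 1.42 ≈ 0.2958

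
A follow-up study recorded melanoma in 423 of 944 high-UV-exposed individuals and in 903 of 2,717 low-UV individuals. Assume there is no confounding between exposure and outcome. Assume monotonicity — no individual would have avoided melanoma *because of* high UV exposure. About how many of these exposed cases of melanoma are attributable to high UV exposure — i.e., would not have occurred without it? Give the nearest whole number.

p₁ = P(outcome | exposed) = 423/944 = 0.44809
p₀ = P(outcome | unexposed) = 903/2717 = 0.33235
PN = (p₁ − p₀)/p₁ = (0.44809 − 0.33235) / 0.44809 ≈ 0.25830.
Attributable cases ≈ PN × (exposed cases) = 0.25830 × 423 ≈ 109.26.

about 109 cases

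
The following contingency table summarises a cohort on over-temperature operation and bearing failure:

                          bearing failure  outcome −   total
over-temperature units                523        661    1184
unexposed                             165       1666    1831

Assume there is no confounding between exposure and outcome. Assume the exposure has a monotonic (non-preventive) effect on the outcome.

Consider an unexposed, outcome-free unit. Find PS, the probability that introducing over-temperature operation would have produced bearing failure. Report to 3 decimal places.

PS ≈ 0.386

p₁ = P(outcome | exposed) = 523/1184 = 0.44172
p₀ = P(outcome | unexposed) = 165/1831 = 0.090115
Under exogeneity and monotonicity, PS = (p₁ − p₀) / (1 − p₀).
PS = (0.44172 − 0.090115) / (1 − 0.090115) = 0.35161 / 0.90989 ≈ 0.3864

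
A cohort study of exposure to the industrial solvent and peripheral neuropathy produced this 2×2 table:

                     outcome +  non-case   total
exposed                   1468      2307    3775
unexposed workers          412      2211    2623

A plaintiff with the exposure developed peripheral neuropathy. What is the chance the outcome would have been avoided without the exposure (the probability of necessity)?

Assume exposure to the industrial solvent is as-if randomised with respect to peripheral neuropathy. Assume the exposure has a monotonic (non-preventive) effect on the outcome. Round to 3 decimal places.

p₁ = P(outcome | exposed) = 1468/3775 = 0.38887
p₀ = P(outcome | unexposed) = 412/2623 = 0.15707
Under exogeneity and monotonicity, PN = (p₁ − p₀)/p₁.
PN = (0.38887 − 0.15707) / 0.38887 ≈ 0.5961

PN ≈ 0.596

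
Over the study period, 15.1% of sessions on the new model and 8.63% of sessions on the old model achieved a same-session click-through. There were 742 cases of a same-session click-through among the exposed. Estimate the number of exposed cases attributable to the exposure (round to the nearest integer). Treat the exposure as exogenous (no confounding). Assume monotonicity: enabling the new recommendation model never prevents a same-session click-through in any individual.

p₁ = 0.151, p₀ = 0.0863.
PN = (p₁ − p₀)/p₁ = (0.151 − 0.0863) / 0.151 ≈ 0.42848.
Attributable cases ≈ PN × (exposed cases) = 0.42848 × 742 ≈ 317.93.

about 318 cases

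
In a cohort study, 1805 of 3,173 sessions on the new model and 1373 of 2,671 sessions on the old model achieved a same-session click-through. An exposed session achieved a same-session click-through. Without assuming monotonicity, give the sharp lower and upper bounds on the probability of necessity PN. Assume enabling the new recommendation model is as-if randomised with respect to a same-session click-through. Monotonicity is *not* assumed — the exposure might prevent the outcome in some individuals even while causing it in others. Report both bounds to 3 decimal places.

0.096 ≤ PN ≤ 0.854

p₁ = P(outcome | exposed) = 1805/3173 = 0.56886
p₀ = P(outcome | unexposed) = 1373/2671 = 0.51404
Under exogeneity alone the bounds on PN are max{0,(p₁−p₀)/p₁} ≤ PN ≤ min{1,(1−p₀)/p₁}.
  lower = (p₁ − p₀)/p₁ = 0.054823 / 0.56886 ≈ 0.0964
  upper = min{1, (1 − p₀)/p₁} = 0.48596 / 0.56886 ≈ 0.8543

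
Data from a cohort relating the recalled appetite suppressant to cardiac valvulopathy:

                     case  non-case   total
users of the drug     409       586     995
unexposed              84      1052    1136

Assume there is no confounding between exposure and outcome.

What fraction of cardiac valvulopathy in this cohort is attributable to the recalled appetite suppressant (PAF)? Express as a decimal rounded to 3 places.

PAF ≈ 0.680

p₁ = P(outcome | exposed) = 409/995 = 0.41106
p₀ = P(outcome | unexposed) = 84/1136 = 0.073944
Exposure prevalence π = 995/2131 = 0.46692; overall risk P(Y=1) = 0.23135.
Under exogeneity, PAF = [P(Y=1) − p₀]/P(Y=1).
PAF = (0.23135 − 0.073944) / 0.23135 ≈ 0.6804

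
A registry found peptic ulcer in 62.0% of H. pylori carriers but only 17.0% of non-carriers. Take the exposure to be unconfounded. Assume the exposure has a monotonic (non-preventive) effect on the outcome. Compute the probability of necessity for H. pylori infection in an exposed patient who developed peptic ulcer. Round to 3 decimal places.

p₁ = 0.62, p₀ = 0.17.
Under exogeneity and monotonicity, PN = (p₁ − p₀) / p₁.
PN = (0.62 − 0.17) / 0.62 = 0.45 / 0.62 ≈ 0.7258

PN ≈ 0.726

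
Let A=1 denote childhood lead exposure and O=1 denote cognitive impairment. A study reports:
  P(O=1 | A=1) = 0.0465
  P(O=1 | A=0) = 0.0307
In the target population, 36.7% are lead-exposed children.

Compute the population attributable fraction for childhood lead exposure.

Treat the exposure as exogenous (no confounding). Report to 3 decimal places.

Let p₁ = 0.0465, p₀ = 0.0307.
Overall risk P(Y=1) = π·p₁ + (1−π)·p₀ = 0.367×0.0465 + 0.633×0.0307 = 0.036499.
Under exogeneity, PAF = [P(Y=1) − p₀] / P(Y=1).
PAF = (0.036499 − 0.0307) / 0.036499 ≈ 0.1589

PAF ≈ 0.159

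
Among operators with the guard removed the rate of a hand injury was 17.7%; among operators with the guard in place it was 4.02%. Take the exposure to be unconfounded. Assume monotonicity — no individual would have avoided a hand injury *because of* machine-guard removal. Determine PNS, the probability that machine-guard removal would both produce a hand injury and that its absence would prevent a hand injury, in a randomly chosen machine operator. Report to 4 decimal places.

PNS ≈ 0.1368

p₁ = 0.177, p₀ = 0.0402.
Under exogeneity and monotonicity, PNS = p₁ − p₀.
PNS = 0.177 − 0.0402 = 0.1368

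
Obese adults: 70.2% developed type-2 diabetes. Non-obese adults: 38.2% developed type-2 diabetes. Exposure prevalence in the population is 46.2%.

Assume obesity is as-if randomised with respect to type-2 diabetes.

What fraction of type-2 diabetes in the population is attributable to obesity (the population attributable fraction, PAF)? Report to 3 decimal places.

p₁ = 0.702, p₀ = 0.382.
Overall risk P(Y=1) = π·p₁ + (1−π)·p₀ = 0.462×0.702 + 0.538×0.382 = 0.52984.
Under exogeneity, PAF = [P(Y=1) − p₀] / P(Y=1).
PAF = (0.52984 − 0.382) / 0.52984 ≈ 0.2790

PAF ≈ 0.279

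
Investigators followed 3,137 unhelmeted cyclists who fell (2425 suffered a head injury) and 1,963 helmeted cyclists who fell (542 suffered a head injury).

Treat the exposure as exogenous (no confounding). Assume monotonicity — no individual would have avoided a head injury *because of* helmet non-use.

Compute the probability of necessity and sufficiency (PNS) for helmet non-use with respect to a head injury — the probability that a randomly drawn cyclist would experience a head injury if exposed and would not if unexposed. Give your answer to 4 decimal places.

p₁ = P(outcome | exposed) = 2425/3137 = 0.77303
p₀ = P(outcome | unexposed) = 542/1963 = 0.27611
Under exogeneity and monotonicity, PNS = p₁ − p₀.
PNS = 0.77303 − 0.27611 = 0.49692

PNS ≈ 0.4969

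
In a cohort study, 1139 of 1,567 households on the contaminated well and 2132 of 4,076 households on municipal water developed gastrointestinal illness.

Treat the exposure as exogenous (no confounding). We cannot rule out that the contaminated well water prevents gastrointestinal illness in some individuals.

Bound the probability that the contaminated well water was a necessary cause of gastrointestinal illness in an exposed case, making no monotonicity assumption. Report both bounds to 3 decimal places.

p₁ = P(outcome | exposed) = 1139/1567 = 0.72687
p₀ = P(outcome | unexposed) = 2132/4076 = 0.52306
Under exogeneity alone the bounds on PN are max{0,(p₁−p₀)/p₁} ≤ PN ≤ min{1,(1−p₀)/p₁}.
  lower = (p₁ − p₀)/p₁ = 0.2038 / 0.72687 ≈ 0.2804
  upper = min{1, (1 − p₀)/p₁} = 0.47694 / 0.72687 ≈ 0.6562

0.280 ≤ PN ≤ 0.656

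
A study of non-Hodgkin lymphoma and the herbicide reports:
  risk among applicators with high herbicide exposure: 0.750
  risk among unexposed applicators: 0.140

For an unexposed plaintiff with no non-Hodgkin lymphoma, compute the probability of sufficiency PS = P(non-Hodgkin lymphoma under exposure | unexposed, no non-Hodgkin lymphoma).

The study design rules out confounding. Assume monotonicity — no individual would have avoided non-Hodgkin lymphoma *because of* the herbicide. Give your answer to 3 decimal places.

PS ≈ 0.709

Let p₁ = 0.75, p₀ = 0.14.
Under exogeneity and monotonicity, PS = (p₁ − p₀) / (1 − p₀).
PS = (0.75 − 0.14) / (1 − 0.14) = 0.61 / 0.86 ≈ 0.7093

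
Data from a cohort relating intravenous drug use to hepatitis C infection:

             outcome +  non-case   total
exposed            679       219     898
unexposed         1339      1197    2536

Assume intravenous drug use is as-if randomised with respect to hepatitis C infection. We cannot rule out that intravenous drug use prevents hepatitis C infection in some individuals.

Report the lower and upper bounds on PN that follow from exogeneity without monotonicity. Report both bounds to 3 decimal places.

p₁ = P(outcome | exposed) = 679/898 = 0.75612
p₀ = P(outcome | unexposed) = 1339/2536 = 0.528
Under exogeneity alone the bounds on PN are max{0,(p₁−p₀)/p₁} ≤ PN ≤ min{1,(1−p₀)/p₁}.
  lower = (p₁ − p₀)/p₁ = 0.22813 / 0.75612 ≈ 0.3017
  upper = min{1, (1 − p₀)/p₁} = 0.472 / 0.75612 ≈ 0.6242

0.302 ≤ PN ≤ 0.624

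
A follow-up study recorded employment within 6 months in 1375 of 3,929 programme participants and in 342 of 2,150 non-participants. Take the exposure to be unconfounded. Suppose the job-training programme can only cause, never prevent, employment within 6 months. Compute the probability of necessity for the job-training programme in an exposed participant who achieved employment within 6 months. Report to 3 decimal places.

PN ≈ 0.545

p₁ = P(outcome | exposed) = 1375/3929 = 0.34996
p₀ = P(outcome | unexposed) = 342/2150 = 0.15907
Under exogeneity and monotonicity, PN = (p₁ − p₀) / p₁.
PN = (0.34996 − 0.15907) / 0.34996 = 0.19089 / 0.34996 ≈ 0.5455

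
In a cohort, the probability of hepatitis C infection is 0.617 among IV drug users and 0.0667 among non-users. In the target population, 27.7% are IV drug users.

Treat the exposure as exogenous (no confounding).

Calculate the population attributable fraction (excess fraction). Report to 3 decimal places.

PAF ≈ 0.696

Let p₁ = 0.617, p₀ = 0.0667.
Overall risk P(Y=1) = π·p₁ + (1−π)·p₀ = 0.277×0.617 + 0.723×0.0667 = 0.21913.
Under exogeneity, PAF = [P(Y=1) − p₀] / P(Y=1).
PAF = (0.21913 − 0.0667) / 0.21913 ≈ 0.6956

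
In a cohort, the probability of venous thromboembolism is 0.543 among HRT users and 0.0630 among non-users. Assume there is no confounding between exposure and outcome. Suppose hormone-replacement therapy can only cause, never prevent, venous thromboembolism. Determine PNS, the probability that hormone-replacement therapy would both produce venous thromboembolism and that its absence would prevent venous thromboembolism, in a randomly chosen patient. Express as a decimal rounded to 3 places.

Let p₁ = 0.543, p₀ = 0.063.
Under exogeneity and monotonicity, PNS = p₁ − p₀.
PNS = 0.543 − 0.063 = 0.48

PNS ≈ 0.480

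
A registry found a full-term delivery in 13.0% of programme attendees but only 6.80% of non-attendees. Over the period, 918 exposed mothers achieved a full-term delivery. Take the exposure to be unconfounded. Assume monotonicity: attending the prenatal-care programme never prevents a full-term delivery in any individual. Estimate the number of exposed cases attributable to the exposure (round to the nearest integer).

p₁ = 0.13, p₀ = 0.068.
PN = (p₁ − p₀)/p₁ = (0.13 − 0.068) / 0.13 ≈ 0.47692.
Attributable cases ≈ PN × (exposed cases) = 0.47692 × 918 ≈ 437.82.

about 438 cases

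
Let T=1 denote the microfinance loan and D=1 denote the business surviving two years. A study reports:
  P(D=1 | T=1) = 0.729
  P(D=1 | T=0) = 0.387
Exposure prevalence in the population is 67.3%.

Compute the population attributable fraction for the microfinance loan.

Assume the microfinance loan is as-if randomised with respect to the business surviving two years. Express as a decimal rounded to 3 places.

PAF ≈ 0.373

Let p₁ = 0.729, p₀ = 0.387.
Overall risk P(Y=1) = π·p₁ + (1−π)·p₀ = 0.673×0.729 + 0.327×0.387 = 0.61717.
Under exogeneity, PAF = [P(Y=1) − p₀] / P(Y=1).
PAF = (0.61717 − 0.387) / 0.61717 ≈ 0.3729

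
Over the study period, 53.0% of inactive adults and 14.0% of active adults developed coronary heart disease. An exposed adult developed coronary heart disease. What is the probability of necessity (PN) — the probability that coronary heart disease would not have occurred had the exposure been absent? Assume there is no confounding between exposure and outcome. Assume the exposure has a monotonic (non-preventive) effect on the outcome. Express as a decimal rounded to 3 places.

p₁ = 0.53, p₀ = 0.14.
Under exogeneity and monotonicity, PN = (p₁ − p₀) / p₁.
PN = (0.53 − 0.14) / 0.53 = 0.39 / 0.53 ≈ 0.7358

PN ≈ 0.736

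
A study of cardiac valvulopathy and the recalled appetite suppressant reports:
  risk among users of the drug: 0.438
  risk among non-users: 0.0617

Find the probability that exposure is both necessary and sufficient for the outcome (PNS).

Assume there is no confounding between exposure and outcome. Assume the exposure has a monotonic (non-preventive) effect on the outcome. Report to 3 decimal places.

PNS ≈ 0.376

Let p₁ = 0.438, p₀ = 0.0617.
Under exogeneity and monotonicity, PNS = p₁ − p₀.
PNS = 0.438 − 0.0617 = 0.3763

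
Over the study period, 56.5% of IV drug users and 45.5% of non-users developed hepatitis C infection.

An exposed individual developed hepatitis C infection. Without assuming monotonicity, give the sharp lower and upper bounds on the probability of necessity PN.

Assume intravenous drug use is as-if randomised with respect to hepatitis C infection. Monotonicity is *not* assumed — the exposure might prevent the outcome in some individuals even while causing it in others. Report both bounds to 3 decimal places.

0.195 ≤ PN ≤ 0.965

p₁ = 0.565, p₀ = 0.455.
Under exogeneity alone the bounds on PN are max{0,(p₁−p₀)/p₁} ≤ PN ≤ min{1,(1−p₀)/p₁}.
  lower = (p₁ − p₀)/p₁ = 0.11 / 0.565 ≈ 0.1947
  upper = min{1, (1 − p₀)/p₁} = 0.545 / 0.565 ≈ 0.9646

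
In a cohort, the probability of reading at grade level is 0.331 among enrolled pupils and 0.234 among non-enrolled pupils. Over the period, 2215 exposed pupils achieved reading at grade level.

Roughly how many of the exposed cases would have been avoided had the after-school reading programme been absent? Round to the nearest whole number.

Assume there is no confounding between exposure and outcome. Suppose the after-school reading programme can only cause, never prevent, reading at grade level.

about 649 cases

Let p₁ = 0.331, p₀ = 0.234.
PN = (p₁ − p₀)/p₁ = (0.331 − 0.234) / 0.331 ≈ 0.29305.
Attributable cases ≈ PN × (exposed cases) = 0.29305 × 2215 ≈ 649.11.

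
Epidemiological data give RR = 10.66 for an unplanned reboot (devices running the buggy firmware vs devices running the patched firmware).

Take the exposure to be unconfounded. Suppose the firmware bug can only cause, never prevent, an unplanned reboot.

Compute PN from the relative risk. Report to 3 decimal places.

Under exogeneity and monotonicity, PN = (RR − 1) / RR = 1 − 1/RR.
PN = (10.66 − 1) / 10.66 = 9.66 / 10.66 ≈ 0.9062

PN ≈ 0.906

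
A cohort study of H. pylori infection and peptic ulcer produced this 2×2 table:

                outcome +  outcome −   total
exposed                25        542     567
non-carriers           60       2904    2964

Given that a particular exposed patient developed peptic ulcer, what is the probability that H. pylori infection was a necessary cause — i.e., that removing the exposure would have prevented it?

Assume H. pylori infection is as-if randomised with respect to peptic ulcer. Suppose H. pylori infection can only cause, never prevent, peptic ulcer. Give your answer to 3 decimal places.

PN ≈ 0.541

p₁ = P(outcome | exposed) = 25/567 = 0.044092
p₀ = P(outcome | unexposed) = 60/2964 = 0.020243
Under exogeneity and monotonicity, PN = (p₁ − p₀)/p₁.
PN = (0.044092 − 0.020243) / 0.044092 ≈ 0.5409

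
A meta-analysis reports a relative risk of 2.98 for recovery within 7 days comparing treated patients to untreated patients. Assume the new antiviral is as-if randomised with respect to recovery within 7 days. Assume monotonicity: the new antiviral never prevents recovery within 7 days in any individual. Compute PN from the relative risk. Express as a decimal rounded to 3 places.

Under exogeneity and monotonicity, PN = (RR − 1) / RR = 1 − 1/RR.
PN = (2.98 − 1) / 2.98 = 1.98 / 2.98 ≈ 0.6644

PN ≈ 0.664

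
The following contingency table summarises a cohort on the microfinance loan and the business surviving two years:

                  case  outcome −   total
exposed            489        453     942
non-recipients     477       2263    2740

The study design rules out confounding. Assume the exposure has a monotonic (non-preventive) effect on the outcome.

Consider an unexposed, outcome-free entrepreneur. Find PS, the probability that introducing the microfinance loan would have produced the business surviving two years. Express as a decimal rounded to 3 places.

PS ≈ 0.418

p₁ = P(outcome | exposed) = 489/942 = 0.51911
p₀ = P(outcome | unexposed) = 477/2740 = 0.17409
Under exogeneity and monotonicity, PS = (p₁ − p₀) / (1 − p₀).
PS = (0.51911 − 0.17409) / (1 − 0.17409) = 0.34502 / 0.82591 ≈ 0.4177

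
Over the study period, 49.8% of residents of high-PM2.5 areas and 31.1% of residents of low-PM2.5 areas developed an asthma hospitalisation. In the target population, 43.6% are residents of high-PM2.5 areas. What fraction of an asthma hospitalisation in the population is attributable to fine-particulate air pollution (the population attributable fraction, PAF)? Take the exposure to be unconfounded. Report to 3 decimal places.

p₁ = 0.498, p₀ = 0.311.
Overall risk P(Y=1) = π·p₁ + (1−π)·p₀ = 0.436×0.498 + 0.564×0.311 = 0.39253.
Under exogeneity, PAF = [P(Y=1) − p₀] / P(Y=1).
PAF = (0.39253 − 0.311) / 0.39253 ≈ 0.2077

PAF ≈ 0.208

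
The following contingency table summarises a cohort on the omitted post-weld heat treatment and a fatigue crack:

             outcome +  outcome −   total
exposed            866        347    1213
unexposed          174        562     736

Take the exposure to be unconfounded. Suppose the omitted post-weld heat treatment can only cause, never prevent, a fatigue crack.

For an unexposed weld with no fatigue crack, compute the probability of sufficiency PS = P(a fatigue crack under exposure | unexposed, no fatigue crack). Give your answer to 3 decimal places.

PS ≈ 0.625

p₁ = P(outcome | exposed) = 866/1213 = 0.71393
p₀ = P(outcome | unexposed) = 174/736 = 0.23641
Under exogeneity and monotonicity, PS = (p₁ − p₀) / (1 − p₀).
PS = (0.71393 − 0.23641) / (1 − 0.23641) = 0.47752 / 0.76359 ≈ 0.6254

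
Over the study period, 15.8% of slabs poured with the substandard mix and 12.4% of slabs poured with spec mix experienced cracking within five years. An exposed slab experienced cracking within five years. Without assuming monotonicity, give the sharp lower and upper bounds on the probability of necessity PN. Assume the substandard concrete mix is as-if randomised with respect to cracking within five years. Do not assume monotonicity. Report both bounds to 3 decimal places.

p₁ = 0.158, p₀ = 0.124.
Under exogeneity alone the bounds on PN are max{0,(p₁−p₀)/p₁} ≤ PN ≤ min{1,(1−p₀)/p₁}.
  lower = (p₁ − p₀)/p₁ = 0.034 / 0.158 ≈ 0.2152
  upper = min{1, (1 − p₀)/p₁} = 0.876 / 0.158 ≈ 5.5443 → capped at 1

0.215 ≤ PN ≤ 1.000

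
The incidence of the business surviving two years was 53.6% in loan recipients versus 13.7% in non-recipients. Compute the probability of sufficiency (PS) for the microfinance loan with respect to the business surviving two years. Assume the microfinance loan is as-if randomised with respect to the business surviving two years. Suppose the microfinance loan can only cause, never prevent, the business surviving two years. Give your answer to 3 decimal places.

PS ≈ 0.462

p₁ = 0.536, p₀ = 0.137.
Under exogeneity and monotonicity, PS = (p₁ − p₀) / (1 − p₀).
PS = (0.536 − 0.137) / (1 − 0.137) = 0.399 / 0.863 ≈ 0.4623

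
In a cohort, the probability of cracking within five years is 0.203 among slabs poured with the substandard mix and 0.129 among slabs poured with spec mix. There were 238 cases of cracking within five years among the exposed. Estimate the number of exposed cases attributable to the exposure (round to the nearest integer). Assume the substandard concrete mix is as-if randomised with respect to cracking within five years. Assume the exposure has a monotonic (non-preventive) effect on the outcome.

about 87 cases

Let p₁ = 0.203, p₀ = 0.129.
PN = (p₁ − p₀)/p₁ = (0.203 − 0.129) / 0.203 ≈ 0.36453.
Attributable cases ≈ PN × (exposed cases) = 0.36453 × 238 ≈ 86.76.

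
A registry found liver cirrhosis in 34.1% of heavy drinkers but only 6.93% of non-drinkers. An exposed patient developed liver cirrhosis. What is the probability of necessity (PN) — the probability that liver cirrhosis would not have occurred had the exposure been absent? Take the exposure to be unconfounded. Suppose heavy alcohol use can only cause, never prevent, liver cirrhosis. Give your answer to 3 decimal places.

PN ≈ 0.797

p₁ = 0.341, p₀ = 0.0693.
Under exogeneity and monotonicity, PN = (p₁ − p₀) / p₁.
PN = (0.341 − 0.0693) / 0.341 = 0.2717 / 0.341 ≈ 0.7968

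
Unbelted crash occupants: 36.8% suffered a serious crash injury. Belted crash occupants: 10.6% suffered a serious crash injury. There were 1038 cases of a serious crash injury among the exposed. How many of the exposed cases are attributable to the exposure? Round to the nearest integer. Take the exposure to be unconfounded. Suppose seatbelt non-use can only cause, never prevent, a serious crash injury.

p₁ = 0.368, p₀ = 0.106.
PN = (p₁ − p₀)/p₁ = (0.368 − 0.106) / 0.368 ≈ 0.71196.
Attributable cases ≈ PN × (exposed cases) = 0.71196 × 1038 ≈ 739.01.

about 739 cases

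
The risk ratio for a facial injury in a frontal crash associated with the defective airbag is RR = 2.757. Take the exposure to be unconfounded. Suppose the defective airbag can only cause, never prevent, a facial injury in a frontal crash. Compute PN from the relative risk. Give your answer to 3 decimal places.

PN ≈ 0.637

Under exogeneity and monotonicity, PN = (RR − 1) / RR = 1 − 1/RR.
PN = (2.757 − 1) / 2.757 = 1.757 / 2.757 ≈ 0.6373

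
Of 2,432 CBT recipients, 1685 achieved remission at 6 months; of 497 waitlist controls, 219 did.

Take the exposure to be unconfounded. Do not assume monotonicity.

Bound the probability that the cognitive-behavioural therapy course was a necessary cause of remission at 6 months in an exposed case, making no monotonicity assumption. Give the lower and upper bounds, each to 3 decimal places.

p₁ = P(outcome | exposed) = 1685/2432 = 0.69285
p₀ = P(outcome | unexposed) = 219/497 = 0.44064
Under exogeneity alone the bounds on PN are max{0,(p₁−p₀)/p₁} ≤ PN ≤ min{1,(1−p₀)/p₁}.
  lower = (p₁ − p₀)/p₁ = 0.2522 / 0.69285 ≈ 0.3640
  upper = min{1, (1 − p₀)/p₁} = 0.55936 / 0.69285 ≈ 0.8073

0.364 ≤ PN ≤ 0.807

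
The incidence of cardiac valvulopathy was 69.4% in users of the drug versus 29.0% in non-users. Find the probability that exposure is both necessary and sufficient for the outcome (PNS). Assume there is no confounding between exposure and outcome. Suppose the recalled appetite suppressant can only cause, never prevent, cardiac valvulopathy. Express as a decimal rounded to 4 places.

p₁ = 0.694, p₀ = 0.29.
Under exogeneity and monotonicity, PNS = p₁ − p₀.
PNS = 0.694 − 0.29 = 0.404

PNS ≈ 0.4040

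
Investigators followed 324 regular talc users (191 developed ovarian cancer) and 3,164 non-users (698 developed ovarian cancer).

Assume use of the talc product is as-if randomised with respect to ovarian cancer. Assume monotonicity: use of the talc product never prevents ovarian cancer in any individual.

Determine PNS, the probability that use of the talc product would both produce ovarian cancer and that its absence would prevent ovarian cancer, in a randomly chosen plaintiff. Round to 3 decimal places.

p₁ = P(outcome | exposed) = 191/324 = 0.58951
p₀ = P(outcome | unexposed) = 698/3164 = 0.22061
Under exogeneity and monotonicity, PNS = p₁ − p₀.
PNS = 0.58951 − 0.22061 = 0.3689

PNS ≈ 0.369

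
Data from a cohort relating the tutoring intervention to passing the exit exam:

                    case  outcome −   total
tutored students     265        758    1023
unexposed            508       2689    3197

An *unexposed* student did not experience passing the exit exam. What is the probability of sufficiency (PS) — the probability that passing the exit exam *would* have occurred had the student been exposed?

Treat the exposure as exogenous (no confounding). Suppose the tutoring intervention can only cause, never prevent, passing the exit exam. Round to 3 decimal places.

p₁ = P(outcome | exposed) = 265/1023 = 0.25904
p₀ = P(outcome | unexposed) = 508/3197 = 0.1589
Under exogeneity and monotonicity, PS = (p₁ − p₀)/(1 − p₀).
PS = (0.25904 − 0.1589) / 0.8411 ≈ 0.1191

PS ≈ 0.119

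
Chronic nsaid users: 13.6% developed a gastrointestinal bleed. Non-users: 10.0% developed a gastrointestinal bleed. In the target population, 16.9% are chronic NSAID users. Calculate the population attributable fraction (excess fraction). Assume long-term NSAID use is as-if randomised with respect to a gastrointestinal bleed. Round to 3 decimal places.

p₁ = 0.136, p₀ = 0.1.
Overall risk P(Y=1) = π·p₁ + (1−π)·p₀ = 0.169×0.136 + 0.831×0.1 = 0.10608.
Under exogeneity, PAF = [P(Y=1) − p₀] / P(Y=1).
PAF = (0.10608 − 0.1) / 0.10608 ≈ 0.0574

PAF ≈ 0.057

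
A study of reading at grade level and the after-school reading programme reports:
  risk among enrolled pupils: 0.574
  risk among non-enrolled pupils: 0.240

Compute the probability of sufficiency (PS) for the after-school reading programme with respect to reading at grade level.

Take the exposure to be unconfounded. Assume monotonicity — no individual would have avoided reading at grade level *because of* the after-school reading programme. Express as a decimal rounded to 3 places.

Let p₁ = 0.574, p₀ = 0.24.
Under exogeneity and monotonicity, PS = (p₁ − p₀) / (1 − p₀).
PS = (0.574 − 0.24) / (1 − 0.24) = 0.334 / 0.76 ≈ 0.4395

PS ≈ 0.439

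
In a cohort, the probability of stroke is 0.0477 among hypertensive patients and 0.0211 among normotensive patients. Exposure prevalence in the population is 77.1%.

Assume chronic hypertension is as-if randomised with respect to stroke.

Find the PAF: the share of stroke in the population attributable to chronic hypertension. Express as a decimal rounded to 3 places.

PAF ≈ 0.493

Let p₁ = 0.0477, p₀ = 0.0211.
Overall risk P(Y=1) = π·p₁ + (1−π)·p₀ = 0.771×0.0477 + 0.229×0.0211 = 0.041609.
Under exogeneity, PAF = [P(Y=1) − p₀] / P(Y=1).
PAF = (0.041609 − 0.0211) / 0.041609 ≈ 0.4929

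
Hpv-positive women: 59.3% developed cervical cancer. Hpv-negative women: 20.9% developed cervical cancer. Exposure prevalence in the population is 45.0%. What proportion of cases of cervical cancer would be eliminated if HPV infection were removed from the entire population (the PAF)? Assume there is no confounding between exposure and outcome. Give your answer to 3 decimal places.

PAF ≈ 0.453

p₁ = 0.593, p₀ = 0.209.
Overall risk P(Y=1) = π·p₁ + (1−π)·p₀ = 0.45×0.593 + 0.55×0.209 = 0.3818.
Under exogeneity, PAF = [P(Y=1) − p₀] / P(Y=1).
PAF = (0.3818 − 0.209) / 0.3818 ≈ 0.4526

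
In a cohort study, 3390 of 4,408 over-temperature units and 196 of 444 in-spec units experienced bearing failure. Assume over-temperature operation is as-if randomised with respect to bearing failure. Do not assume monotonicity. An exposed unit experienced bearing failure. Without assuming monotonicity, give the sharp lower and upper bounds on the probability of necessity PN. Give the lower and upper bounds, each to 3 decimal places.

p₁ = P(outcome | exposed) = 3390/4408 = 0.76906
p₀ = P(outcome | unexposed) = 196/444 = 0.44144
Under exogeneity alone the bounds on PN are max{0,(p₁−p₀)/p₁} ≤ PN ≤ min{1,(1−p₀)/p₁}.
  lower = (p₁ − p₀)/p₁ = 0.32761 / 0.76906 ≈ 0.4260
  upper = min{1, (1 − p₀)/p₁} = 0.55856 / 0.76906 ≈ 0.7263

0.426 ≤ PN ≤ 0.726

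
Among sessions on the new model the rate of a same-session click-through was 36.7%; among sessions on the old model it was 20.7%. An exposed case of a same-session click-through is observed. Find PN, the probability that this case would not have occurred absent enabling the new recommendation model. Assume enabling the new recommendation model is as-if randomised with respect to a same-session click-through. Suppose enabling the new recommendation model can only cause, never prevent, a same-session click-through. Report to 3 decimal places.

p₁ = 0.367, p₀ = 0.207.
Under exogeneity and monotonicity, PN = (p₁ − p₀) / p₁.
PN = (0.367 − 0.207) / 0.367 = 0.16 / 0.367 ≈ 0.4360

PN ≈ 0.436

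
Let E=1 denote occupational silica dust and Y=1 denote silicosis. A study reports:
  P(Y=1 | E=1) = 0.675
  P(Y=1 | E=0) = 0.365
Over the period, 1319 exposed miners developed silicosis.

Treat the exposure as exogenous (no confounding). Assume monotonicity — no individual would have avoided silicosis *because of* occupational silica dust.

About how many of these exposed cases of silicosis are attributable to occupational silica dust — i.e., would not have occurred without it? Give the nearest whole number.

Let p₁ = 0.675, p₀ = 0.365.
PN = (p₁ − p₀)/p₁ = (0.675 − 0.365) / 0.675 ≈ 0.45926.
Attributable cases ≈ PN × (exposed cases) = 0.45926 × 1319 ≈ 605.76.

about 606 cases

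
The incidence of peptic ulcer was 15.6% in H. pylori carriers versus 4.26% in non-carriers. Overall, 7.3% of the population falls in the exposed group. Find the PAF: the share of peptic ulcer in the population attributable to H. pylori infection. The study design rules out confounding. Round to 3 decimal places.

PAF ≈ 0.163

p₁ = 0.156, p₀ = 0.0426.
Overall risk P(Y=1) = π·p₁ + (1−π)·p₀ = 0.073×0.156 + 0.927×0.0426 = 0.050878.
Under exogeneity, PAF = [P(Y=1) − p₀] / P(Y=1).
PAF = (0.050878 − 0.0426) / 0.050878 ≈ 0.1627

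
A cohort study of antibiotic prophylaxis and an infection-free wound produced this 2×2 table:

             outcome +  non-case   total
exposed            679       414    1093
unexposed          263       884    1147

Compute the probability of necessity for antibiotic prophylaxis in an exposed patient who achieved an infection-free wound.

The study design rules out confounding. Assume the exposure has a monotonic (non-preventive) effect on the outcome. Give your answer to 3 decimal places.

PN ≈ 0.631

p₁ = P(outcome | exposed) = 679/1093 = 0.62123
p₀ = P(outcome | unexposed) = 263/1147 = 0.22929
Under exogeneity and monotonicity, PN = (p₁ − p₀)/p₁.
PN = (0.62123 − 0.22929) / 0.62123 ≈ 0.6309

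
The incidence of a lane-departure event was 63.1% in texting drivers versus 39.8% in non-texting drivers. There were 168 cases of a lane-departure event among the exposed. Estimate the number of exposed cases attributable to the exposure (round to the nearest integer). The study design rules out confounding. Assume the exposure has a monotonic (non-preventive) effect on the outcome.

about 62 cases

p₁ = 0.631, p₀ = 0.398.
PN = (p₁ − p₀)/p₁ = (0.631 − 0.398) / 0.631 ≈ 0.36926.
Attributable cases ≈ PN × (exposed cases) = 0.36926 × 168 ≈ 62.03.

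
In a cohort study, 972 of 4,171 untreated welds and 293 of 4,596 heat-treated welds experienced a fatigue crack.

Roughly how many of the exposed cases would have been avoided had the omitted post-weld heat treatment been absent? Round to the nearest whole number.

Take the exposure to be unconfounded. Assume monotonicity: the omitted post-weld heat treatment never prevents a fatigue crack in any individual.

about 706 cases

p₁ = P(outcome | exposed) = 972/4171 = 0.23304
p₀ = P(outcome | unexposed) = 293/4596 = 0.063751
PN = (p₁ − p₀)/p₁ = (0.23304 − 0.063751) / 0.23304 ≈ 0.72643.
Attributable cases ≈ PN × (exposed cases) = 0.72643 × 972 ≈ 706.09.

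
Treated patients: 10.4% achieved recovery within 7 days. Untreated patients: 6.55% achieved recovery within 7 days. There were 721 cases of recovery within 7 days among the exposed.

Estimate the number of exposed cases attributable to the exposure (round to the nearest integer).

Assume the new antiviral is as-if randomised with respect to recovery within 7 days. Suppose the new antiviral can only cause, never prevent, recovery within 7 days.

about 267 cases

p₁ = 0.104, p₀ = 0.0655.
PN = (p₁ − p₀)/p₁ = (0.104 − 0.0655) / 0.104 ≈ 0.37019.
Attributable cases ≈ PN × (exposed cases) = 0.37019 × 721 ≈ 266.91.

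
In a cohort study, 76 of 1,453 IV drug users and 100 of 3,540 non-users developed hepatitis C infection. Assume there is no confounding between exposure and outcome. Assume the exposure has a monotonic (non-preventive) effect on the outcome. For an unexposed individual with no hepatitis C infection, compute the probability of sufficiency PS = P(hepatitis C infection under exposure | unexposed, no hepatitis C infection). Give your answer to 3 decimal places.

PS ≈ 0.025

p₁ = P(outcome | exposed) = 76/1453 = 0.052306
p₀ = P(outcome | unexposed) = 100/3540 = 0.028249
Under exogeneity and monotonicity, PS = (p₁ − p₀) / (1 − p₀).
PS = (0.052306 − 0.028249) / (1 − 0.028249) = 0.024057 / 0.97175 ≈ 0.0248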